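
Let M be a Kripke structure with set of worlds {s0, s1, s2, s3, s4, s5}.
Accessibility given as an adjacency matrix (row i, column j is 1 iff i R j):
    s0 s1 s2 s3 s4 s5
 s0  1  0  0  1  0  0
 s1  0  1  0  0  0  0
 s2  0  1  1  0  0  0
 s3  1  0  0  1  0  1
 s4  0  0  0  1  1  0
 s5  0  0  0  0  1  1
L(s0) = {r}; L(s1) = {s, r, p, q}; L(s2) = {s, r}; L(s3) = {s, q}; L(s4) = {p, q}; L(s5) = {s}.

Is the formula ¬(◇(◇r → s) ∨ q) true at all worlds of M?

Recall that ◇ψ holds at a world iff ψ holds at some accessible world.
Let φ = ¬(◇(◇r → s) ∨ q). Evaluate φ at each world:
  s0 (successors {s0, s3}): φ is false.
  s1 (successors {s1}): φ is false.
  s2 (successors {s1, s2}): φ is false.
  s3 (successors {s0, s3, s5}): φ is false.
  s4 (successors {s3, s4}): φ is false.
  s5 (successors {s4, s5}): φ is false.
Detail at s0 (counterexample):
  At s0: ◇(◇r → s) ∨ q is true, so ¬(◇(◇r → s) ∨ q) is false.
    At s0: ◇(◇r → s) is true, q is false, so ◇(◇r → s) ∨ q is true.
      At s0: ◇(◇r → s) requires ◇r → s at some successor in {s0, s3}.
        ◇r → s holds at s3, so ◇(◇r → s) is true at s0.

No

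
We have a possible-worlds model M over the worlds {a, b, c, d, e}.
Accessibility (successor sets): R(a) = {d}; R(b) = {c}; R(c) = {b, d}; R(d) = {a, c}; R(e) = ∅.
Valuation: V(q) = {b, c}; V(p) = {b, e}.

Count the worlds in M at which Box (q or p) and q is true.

Recall that Box ψ holds at a world iff ψ holds at every accessible world, and Dia ψ holds iff ψ holds at some accessible world.
Let φ = Box (q or p) and q. Evaluate φ at each world:
  a (successors {d}): φ is false.
  b (successors {c}): φ is true.
  c (successors {b, d}): φ is false.
  d (successors {a, c}): φ is false.
  e (successors ∅): φ is false.
For instance, at a:
  At a: Box (q or p) is false, q is false, so Box (q or p) and q is false.
    At a: Box (q or p) requires q or p at every successor {d}.
      q or p fails at d, so Box (q or p) is false at a.
Satisfying worlds: {b}

1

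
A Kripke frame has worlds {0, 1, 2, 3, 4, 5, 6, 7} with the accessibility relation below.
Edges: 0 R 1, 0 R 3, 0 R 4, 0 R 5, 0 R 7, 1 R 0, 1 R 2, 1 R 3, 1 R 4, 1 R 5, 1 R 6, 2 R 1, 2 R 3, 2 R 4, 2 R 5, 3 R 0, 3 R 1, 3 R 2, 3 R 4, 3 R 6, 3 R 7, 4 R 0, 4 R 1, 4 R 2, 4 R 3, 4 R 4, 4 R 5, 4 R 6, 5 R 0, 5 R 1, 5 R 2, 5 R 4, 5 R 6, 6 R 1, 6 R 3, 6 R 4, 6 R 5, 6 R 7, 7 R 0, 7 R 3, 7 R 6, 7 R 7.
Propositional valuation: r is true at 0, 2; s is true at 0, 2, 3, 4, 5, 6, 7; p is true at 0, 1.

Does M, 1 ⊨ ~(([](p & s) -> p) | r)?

No

At 1: ([](p & s) -> p) | r is true, so ~(([](p & s) -> p) | r) is false.
  At 1: [](p & s) -> p is true, r is false, so ([](p & s) -> p) | r is true.
    At 1: [](p & s) is false, p is true, so [](p & s) -> p is true.
      At 1: [](p & s) requires p & s at every successor {0, 2, 3, 4, 5, 6}.
        p & s fails at 2, so [](p & s) is false at 1.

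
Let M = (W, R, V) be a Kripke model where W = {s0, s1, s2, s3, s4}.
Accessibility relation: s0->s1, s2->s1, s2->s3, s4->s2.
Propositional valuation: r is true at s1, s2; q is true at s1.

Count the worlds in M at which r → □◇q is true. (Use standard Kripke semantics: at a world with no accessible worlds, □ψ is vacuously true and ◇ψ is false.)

Let φ = r → □◇q. Evaluate φ at each world:
  s0 (successors {s1}): φ is true.
  s1 (successors ∅): φ is true.
  s2 (successors {s1, s3}): φ is false.
  s3 (successors ∅): φ is true.
  s4 (successors {s2}): φ is true.
For instance, at s4:
  At s4: r is false, □◇q is true, so r → □◇q is true.
    At s4: □◇q requires ◇q at every successor {s2}.
      At s2: ◇q is true.
    So □◇q is true at s4.
Satisfying worlds: {s0, s1, s3, s4}

4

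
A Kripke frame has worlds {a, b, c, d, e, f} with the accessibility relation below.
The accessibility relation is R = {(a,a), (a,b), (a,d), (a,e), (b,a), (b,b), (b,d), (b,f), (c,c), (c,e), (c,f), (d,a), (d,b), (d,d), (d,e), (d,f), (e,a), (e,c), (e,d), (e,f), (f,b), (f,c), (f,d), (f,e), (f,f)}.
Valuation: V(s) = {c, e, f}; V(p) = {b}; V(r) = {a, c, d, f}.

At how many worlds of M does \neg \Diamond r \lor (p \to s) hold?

5

Let φ = \neg \Diamond r \lor (p \to s). Evaluate φ at each world:
  a (successors {a, b, d, e}): φ is true.
  b (successors {a, b, d, f}): φ is false.
  c (successors {c, e, f}): φ is true.
  d (successors {a, b, d, e, f}): φ is true.
  e (successors {a, c, d, f}): φ is true.
  f (successors {b, c, d, e, f}): φ is true.
For instance, at a:
  At a: \neg \Diamond r is false, p \to s is true, so \neg \Diamond r \lor (p \to s) is true.
    At a: \Diamond r is true, so \neg \Diamond r is false.
      At a: \Diamond r requires r at some successor in {a, b, d, e}.
        r holds at a, so \Diamond r is true at a.
Satisfying worlds: {a, c, d, e, f}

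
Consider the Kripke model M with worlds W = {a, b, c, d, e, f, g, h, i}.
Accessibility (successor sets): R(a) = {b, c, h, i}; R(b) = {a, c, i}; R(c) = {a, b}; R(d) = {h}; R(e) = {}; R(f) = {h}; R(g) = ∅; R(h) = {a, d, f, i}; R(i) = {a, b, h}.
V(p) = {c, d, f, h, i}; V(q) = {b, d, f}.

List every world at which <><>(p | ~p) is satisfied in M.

a, b, c, d, f, h, i

Recall that <>ψ holds at a world iff ψ holds at some accessible world.
Let φ = <><>(p | ~p). Evaluate φ at each world:
  a (successors {b, c, h, i}): φ is true.
  b (successors {a, c, i}): φ is true.
  c (successors {a, b}): φ is true.
  d (successors {h}): φ is true.
  e (successors ∅): φ is false.
  f (successors {h}): φ is true.
  g (successors ∅): φ is false.
  h (successors {a, d, f, i}): φ is true.
  i (successors {a, b, h}): φ is true.
For instance, at c:
  At c: <><>(p | ~p) requires <>(p | ~p) at some successor in {a, b}.
    <>(p | ~p) holds at a, so <><>(p | ~p) is true at c.
      At a: <>(p | ~p) requires p | ~p at some successor in {b, c, h, i}.
        p | ~p holds at b, so <>(p | ~p) is true at a.
Satisfying worlds: {a, b, c, d, f, h, i}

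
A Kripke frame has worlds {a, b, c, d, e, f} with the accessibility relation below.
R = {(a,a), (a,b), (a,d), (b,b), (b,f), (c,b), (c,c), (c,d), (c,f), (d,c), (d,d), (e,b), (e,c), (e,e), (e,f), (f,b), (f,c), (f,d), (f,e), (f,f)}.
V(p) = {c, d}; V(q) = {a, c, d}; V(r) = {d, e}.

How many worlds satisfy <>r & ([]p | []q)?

Let φ = <>r & ([]p | []q). Evaluate φ at each world:
  a (successors {a, b, d}): φ is false.
  b (successors {b, f}): φ is false.
  c (successors {b, c, d, f}): φ is false.
  d (successors {c, d}): φ is true.
  e (successors {b, c, e, f}): φ is false.
  f (successors {b, c, d, e, f}): φ is false.
For instance, at b:
  At b: <>r is false, []p | []q is false, so <>r & ([]p | []q) is false.
    At b: <>r requires r at some successor in {b, f}.
      At b: r is false.
      At f: r is false.
    So <>r is false at b.
    At b: []p is false, []q is false, so []p | []q is false.
      At b: []p requires p at every successor {b, f}.
        p fails at b, so []p is false at b.
      At b: []q requires q at every successor {b, f}.
        q fails at b, so []q is false at b.
Satisfying worlds: {d}

1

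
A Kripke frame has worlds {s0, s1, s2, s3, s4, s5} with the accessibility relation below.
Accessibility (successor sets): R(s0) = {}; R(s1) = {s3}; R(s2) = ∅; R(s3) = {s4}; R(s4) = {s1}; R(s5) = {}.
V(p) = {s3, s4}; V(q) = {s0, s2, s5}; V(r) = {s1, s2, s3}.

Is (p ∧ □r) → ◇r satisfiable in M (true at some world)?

Yes

Let φ = (p ∧ □r) → ◇r. Evaluate φ at each world:
  s0 (successors ∅): φ is true.
  s1 (successors {s3}): φ is true.
  s2 (successors ∅): φ is true.
  s3 (successors {s4}): φ is true.
  s4 (successors {s1}): φ is true.
  s5 (successors ∅): φ is true.
Detail at s0 (witness):
  At s0: p ∧ □r is false, ◇r is false, so (p ∧ □r) → ◇r is true.
    At s0: p is false, □r is true, so p ∧ □r is false.
      At s0: no accessible worlds, so □r holds vacuously.
    At s0: no accessible worlds, so ◇r is false.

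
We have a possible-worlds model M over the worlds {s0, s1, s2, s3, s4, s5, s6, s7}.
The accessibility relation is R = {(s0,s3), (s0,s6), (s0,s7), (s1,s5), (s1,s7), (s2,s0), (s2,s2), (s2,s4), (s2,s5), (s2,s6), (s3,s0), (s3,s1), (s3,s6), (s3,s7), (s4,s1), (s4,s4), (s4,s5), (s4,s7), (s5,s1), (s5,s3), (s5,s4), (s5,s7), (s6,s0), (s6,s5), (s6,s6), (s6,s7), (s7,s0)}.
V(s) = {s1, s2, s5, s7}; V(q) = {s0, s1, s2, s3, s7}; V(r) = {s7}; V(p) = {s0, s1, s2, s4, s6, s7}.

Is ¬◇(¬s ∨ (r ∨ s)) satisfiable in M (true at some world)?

No

Recall that ◇ψ holds at a world iff ψ holds at some accessible world.
Let φ = ¬◇(¬s ∨ (r ∨ s)). Evaluate φ at each world:
  s0 (successors {s3, s6, s7}): φ is false.
  s1 (successors {s5, s7}): φ is false.
  s2 (successors {s0, s2, s4, s5, s6}): φ is false.
  s3 (successors {s0, s1, s6, s7}): φ is false.
  s4 (successors {s1, s4, s5, s7}): φ is false.
  s5 (successors {s1, s3, s4, s7}): φ is false.
  s6 (successors {s0, s5, s6, s7}): φ is false.
  s7 (successors {s0}): φ is false.
For instance, at s5:
  At s5: ◇(¬s ∨ (r ∨ s)) is true, so ¬◇(¬s ∨ (r ∨ s)) is false.
    At s5: ◇(¬s ∨ (r ∨ s)) requires ¬s ∨ (r ∨ s) at some successor in {s1, s3, s4, s7}.
      ¬s ∨ (r ∨ s) holds at s1, so ◇(¬s ∨ (r ∨ s)) is true at s5.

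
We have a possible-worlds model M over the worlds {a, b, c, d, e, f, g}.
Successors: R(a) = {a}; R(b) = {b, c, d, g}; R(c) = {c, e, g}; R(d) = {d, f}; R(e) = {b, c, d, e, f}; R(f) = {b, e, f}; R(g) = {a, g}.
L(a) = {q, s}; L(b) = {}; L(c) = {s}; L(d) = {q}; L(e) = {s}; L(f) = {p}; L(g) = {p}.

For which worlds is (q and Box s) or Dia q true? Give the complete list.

a, b, d, e, g

Recall that Box ψ holds at a world iff ψ holds at every accessible world, and Dia ψ holds iff ψ holds at some accessible world.
Let φ = (q and Box s) or Dia q. Evaluate φ at each world:
  a (successors {a}): φ is true.
  b (successors {b, c, d, g}): φ is true.
  c (successors {c, e, g}): φ is false.
  d (successors {d, f}): φ is true.
  e (successors {b, c, d, e, f}): φ is true.
  f (successors {b, e, f}): φ is false.
  g (successors {a, g}): φ is true.
For instance, at g:
  At g: q and Box s is false, Dia q is true, so (q and Box s) or Dia q is true.
    At g: q is false, Box s is false, so q and Box s is false.
      At g: Box s requires s at every successor {a, g}.
        s fails at g, so Box s is false at g.
    At g: Dia q requires q at some successor in {a, g}.
      q holds at a, so Dia q is true at g.
Satisfying worlds: {a, b, d, e, g}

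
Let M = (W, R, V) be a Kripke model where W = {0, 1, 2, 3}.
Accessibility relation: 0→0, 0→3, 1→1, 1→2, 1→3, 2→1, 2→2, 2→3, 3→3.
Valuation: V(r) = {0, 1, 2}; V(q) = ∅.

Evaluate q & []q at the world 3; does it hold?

At 3: q is false, []q is false, so q & []q is false.
  At 3: []q requires q at every successor {3}.
    q fails at 3, so []q is false at 3.

No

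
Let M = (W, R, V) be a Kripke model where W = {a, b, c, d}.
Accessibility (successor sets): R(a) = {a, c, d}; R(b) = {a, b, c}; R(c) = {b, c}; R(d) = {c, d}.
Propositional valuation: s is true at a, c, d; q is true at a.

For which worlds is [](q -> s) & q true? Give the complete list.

a

Let φ = [](q -> s) & q. Evaluate φ at each world:
  a (successors {a, c, d}): φ is true.
  b (successors {a, b, c}): φ is false.
  c (successors {b, c}): φ is false.
  d (successors {c, d}): φ is false.
For instance, at c:
  At c: [](q -> s) is true, q is false, so [](q -> s) & q is false.
    At c: [](q -> s) requires q -> s at every successor {b, c}.
      At b: q -> s is true.
      At c: q -> s is true.
    So [](q -> s) is true at c.
Satisfying worlds: {a}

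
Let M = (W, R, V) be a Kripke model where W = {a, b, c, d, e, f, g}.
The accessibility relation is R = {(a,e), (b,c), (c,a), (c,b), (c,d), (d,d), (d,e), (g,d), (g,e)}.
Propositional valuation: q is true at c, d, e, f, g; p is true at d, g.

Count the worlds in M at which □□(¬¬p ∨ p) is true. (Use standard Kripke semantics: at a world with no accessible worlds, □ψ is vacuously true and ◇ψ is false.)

Recall that □ψ holds at a world iff ψ holds at every accessible world, and ◇ψ holds iff ψ holds at some accessible world.
Let φ = □□(¬¬p ∨ p). Evaluate φ at each world:
  a (successors {e}): φ is true.
  b (successors {c}): φ is false.
  c (successors {a, b, d}): φ is false.
  d (successors {d, e}): φ is false.
  e (successors ∅): φ is true.
  f (successors ∅): φ is true.
  g (successors {d, e}): φ is false.
For instance, at c:
  At c: □□(¬¬p ∨ p) requires □(¬¬p ∨ p) at every successor {a, b, d}.
    □(¬¬p ∨ p) fails at a, so □□(¬¬p ∨ p) is false at c.
      At a: □(¬¬p ∨ p) requires ¬¬p ∨ p at every successor {e}.
        ¬¬p ∨ p fails at e, so □(¬¬p ∨ p) is false at a.
Satisfying worlds: {a, e, f}

3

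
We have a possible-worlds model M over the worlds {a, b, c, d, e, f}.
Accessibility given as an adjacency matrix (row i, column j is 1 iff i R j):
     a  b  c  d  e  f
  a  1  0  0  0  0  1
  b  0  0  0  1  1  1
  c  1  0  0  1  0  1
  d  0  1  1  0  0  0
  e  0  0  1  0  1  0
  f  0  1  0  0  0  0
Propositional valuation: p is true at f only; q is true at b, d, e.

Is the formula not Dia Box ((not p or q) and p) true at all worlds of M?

Yes

Let φ = not Dia Box ((not p or q) and p). Evaluate φ at each world:
  a (successors {a, f}): φ is true.
  b (successors {d, e, f}): φ is true.
  c (successors {a, d, f}): φ is true.
  d (successors {b, c}): φ is true.
  e (successors {c, e}): φ is true.
  f (successors {b}): φ is true.
For instance, at f:
  At f: Dia Box ((not p or q) and p) is false, so not Dia Box ((not p or q) and p) is true.
    At f: Dia Box ((not p or q) and p) requires Box ((not p or q) and p) at some successor in {b}.
      At b: Box ((not p or q) and p) is false.
    So Dia Box ((not p or q) and p) is false at f.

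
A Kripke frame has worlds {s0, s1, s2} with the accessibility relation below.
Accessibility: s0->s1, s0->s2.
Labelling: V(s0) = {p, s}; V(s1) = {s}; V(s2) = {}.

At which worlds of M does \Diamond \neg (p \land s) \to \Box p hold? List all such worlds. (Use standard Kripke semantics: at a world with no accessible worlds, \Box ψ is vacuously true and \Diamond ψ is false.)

s1, s2

Let φ = \Diamond \neg (p \land s) \to \Box p. Evaluate φ at each world:
  s0 (successors {s1, s2}): φ is false.
  s1 (successors ∅): φ is true.
  s2 (successors ∅): φ is true.
For instance, at s0:
  At s0: \Diamond \neg (p \land s) is true, \Box p is false, so \Diamond \neg (p \land s) \to \Box p is false.
    At s0: \Diamond \neg (p \land s) requires \neg (p \land s) at some successor in {s1, s2}.
      \neg (p \land s) holds at s1, so \Diamond \neg (p \land s) is true at s0.
    At s0: \Box p requires p at every successor {s1, s2}.
      p fails at s1, so \Box p is false at s0.
Satisfying worlds: {s1, s2}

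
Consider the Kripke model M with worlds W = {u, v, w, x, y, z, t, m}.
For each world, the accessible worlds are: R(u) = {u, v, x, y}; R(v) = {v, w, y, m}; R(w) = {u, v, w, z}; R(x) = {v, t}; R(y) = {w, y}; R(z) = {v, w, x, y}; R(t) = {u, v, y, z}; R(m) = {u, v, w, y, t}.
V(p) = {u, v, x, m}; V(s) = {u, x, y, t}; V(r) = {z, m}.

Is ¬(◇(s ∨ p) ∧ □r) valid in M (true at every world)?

Let φ = ¬(◇(s ∨ p) ∧ □r). Evaluate φ at each world:
  u (successors {u, v, x, y}): φ is true.
  v (successors {v, w, y, m}): φ is true.
  w (successors {u, v, w, z}): φ is true.
  x (successors {v, t}): φ is true.
  y (successors {w, y}): φ is true.
  z (successors {v, w, x, y}): φ is true.
  t (successors {u, v, y, z}): φ is true.
  m (successors {u, v, w, y, t}): φ is true.
For instance, at x:
  At x: ◇(s ∨ p) ∧ □r is false, so ¬(◇(s ∨ p) ∧ □r) is true.
    At x: ◇(s ∨ p) is true, □r is false, so ◇(s ∨ p) ∧ □r is false.
      At x: ◇(s ∨ p) requires s ∨ p at some successor in {v, t}.
        s ∨ p holds at v, so ◇(s ∨ p) is true at x.
      At x: □r requires r at every successor {v, t}.
        r fails at v, so □r is false at x.

Yes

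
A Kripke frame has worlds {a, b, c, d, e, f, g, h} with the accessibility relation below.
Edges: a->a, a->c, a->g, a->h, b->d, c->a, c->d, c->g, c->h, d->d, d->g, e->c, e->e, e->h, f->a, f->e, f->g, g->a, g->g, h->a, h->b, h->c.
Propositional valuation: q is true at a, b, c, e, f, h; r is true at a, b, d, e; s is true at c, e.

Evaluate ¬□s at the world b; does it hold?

Yes

Recall that □ψ holds at a world iff ψ holds at every accessible world, and ◇ψ holds iff ψ holds at some accessible world.
At b: □s is false, so ¬□s is true.
  At b: □s requires s at every successor {d}.
    s fails at d, so □s is false at b.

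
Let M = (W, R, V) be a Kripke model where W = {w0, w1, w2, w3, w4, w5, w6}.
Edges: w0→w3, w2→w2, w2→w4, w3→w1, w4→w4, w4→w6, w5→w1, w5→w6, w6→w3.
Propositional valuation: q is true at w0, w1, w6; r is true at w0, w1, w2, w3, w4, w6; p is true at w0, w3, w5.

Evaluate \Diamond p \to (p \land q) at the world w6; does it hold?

No

At w6: \Diamond p is true, p \land q is false, so \Diamond p \to (p \land q) is false.
  At w6: \Diamond p requires p at some successor in {w3}.
    p holds at w3, so \Diamond p is true at w6.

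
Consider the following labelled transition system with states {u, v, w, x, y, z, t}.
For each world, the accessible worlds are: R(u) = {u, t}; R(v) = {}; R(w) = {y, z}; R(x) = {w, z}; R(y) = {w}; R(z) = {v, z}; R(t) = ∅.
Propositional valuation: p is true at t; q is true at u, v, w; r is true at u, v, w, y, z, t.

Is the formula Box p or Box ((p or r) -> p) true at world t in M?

At t: Box p is true, Box ((p or r) -> p) is true, so Box p or Box ((p or r) -> p) is true.
  At t: no accessible worlds, so Box p holds vacuously.
  At t: no accessible worlds, so Box ((p or r) -> p) holds vacuously.

Yes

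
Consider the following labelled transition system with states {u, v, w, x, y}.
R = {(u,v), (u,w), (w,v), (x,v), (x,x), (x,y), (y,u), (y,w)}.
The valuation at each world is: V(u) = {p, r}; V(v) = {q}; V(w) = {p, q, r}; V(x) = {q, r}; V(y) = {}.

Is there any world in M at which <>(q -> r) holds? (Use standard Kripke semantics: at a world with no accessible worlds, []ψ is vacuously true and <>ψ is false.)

Recall that <>ψ holds at a world iff ψ holds at some accessible world.
Let φ = <>(q -> r). Evaluate φ at each world:
  u (successors {v, w}): φ is true.
  v (successors ∅): φ is false.
  w (successors {v}): φ is false.
  x (successors {v, x, y}): φ is true.
  y (successors {u, w}): φ is true.
Detail at u (witness):
  At u: <>(q -> r) requires q -> r at some successor in {v, w}.
    q -> r holds at w, so <>(q -> r) is true at u.

Yes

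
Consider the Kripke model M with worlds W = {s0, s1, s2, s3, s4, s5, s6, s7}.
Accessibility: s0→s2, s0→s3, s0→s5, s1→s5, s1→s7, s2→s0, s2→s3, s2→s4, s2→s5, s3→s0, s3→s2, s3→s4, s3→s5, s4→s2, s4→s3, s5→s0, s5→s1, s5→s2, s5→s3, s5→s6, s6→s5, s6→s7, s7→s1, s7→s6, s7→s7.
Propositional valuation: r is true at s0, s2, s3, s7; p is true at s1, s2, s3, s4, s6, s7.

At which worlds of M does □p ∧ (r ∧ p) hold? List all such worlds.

s7

Let φ = □p ∧ (r ∧ p). Evaluate φ at each world:
  s0 (successors {s2, s3, s5}): φ is false.
  s1 (successors {s5, s7}): φ is false.
  s2 (successors {s0, s3, s4, s5}): φ is false.
  s3 (successors {s0, s2, s4, s5}): φ is false.
  s4 (successors {s2, s3}): φ is false.
  s5 (successors {s0, s1, s2, s3, s6}): φ is false.
  s6 (successors {s5, s7}): φ is false.
  s7 (successors {s1, s6, s7}): φ is true.
For instance, at s5:
  At s5: □p is false, r ∧ p is false, so □p ∧ (r ∧ p) is false.
    At s5: □p requires p at every successor {s0, s1, s2, s3, s6}.
      p fails at s0, so □p is false at s5.
Satisfying worlds: {s7}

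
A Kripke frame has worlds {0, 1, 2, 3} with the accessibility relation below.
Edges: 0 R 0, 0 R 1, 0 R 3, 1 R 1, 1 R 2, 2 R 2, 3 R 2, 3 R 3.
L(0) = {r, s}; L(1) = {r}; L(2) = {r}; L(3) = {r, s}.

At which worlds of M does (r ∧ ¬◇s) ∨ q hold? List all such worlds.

Let φ = (r ∧ ¬◇s) ∨ q. Evaluate φ at each world:
  0 (successors {0, 1, 3}): φ is false.
  1 (successors {1, 2}): φ is true.
  2 (successors {2}): φ is true.
  3 (successors {2, 3}): φ is false.
For instance, at 1:
  At 1: r ∧ ¬◇s is true, q is false, so (r ∧ ¬◇s) ∨ q is true.
    At 1: r is true, ¬◇s is true, so r ∧ ¬◇s is true.
      At 1: ◇s is false, so ¬◇s is true.
Satisfying worlds: {1, 2}

1, 2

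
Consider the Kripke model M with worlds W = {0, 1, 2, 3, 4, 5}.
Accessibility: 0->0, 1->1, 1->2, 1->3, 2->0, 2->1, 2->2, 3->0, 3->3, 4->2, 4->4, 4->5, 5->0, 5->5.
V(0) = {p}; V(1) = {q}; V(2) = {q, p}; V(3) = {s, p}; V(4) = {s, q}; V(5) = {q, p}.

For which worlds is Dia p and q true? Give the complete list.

Let φ = Dia p and q. Evaluate φ at each world:
  0 (successors {0}): φ is false.
  1 (successors {1, 2, 3}): φ is true.
  2 (successors {0, 1, 2}): φ is true.
  3 (successors {0, 3}): φ is false.
  4 (successors {2, 4, 5}): φ is true.
  5 (successors {0, 5}): φ is true.
For instance, at 0:
  At 0: Dia p is true, q is false, so Dia p and q is false.
    At 0: Dia p requires p at some successor in {0}.
      p holds at 0, so Dia p is true at 0.
Satisfying worlds: {1, 2, 4, 5}

1, 2, 4, 5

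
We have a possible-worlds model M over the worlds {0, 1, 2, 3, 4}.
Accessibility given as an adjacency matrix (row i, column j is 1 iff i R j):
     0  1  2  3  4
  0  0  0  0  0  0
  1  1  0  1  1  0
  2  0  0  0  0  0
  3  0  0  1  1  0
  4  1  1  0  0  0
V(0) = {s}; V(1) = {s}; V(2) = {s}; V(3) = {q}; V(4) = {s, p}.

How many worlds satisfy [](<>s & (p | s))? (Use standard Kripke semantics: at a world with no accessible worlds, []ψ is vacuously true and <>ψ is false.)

2

Let φ = [](<>s & (p | s)). Evaluate φ at each world:
  0 (successors ∅): φ is true.
  1 (successors {0, 2, 3}): φ is false.
  2 (successors ∅): φ is true.
  3 (successors {2, 3}): φ is false.
  4 (successors {0, 1}): φ is false.
For instance, at 3:
  At 3: [](<>s & (p | s)) requires <>s & (p | s) at every successor {2, 3}.
    <>s & (p | s) fails at 2, so [](<>s & (p | s)) is false at 3.
      At 2: <>s is false, p | s is true, so <>s & (p | s) is false.
Satisfying worlds: {0, 2}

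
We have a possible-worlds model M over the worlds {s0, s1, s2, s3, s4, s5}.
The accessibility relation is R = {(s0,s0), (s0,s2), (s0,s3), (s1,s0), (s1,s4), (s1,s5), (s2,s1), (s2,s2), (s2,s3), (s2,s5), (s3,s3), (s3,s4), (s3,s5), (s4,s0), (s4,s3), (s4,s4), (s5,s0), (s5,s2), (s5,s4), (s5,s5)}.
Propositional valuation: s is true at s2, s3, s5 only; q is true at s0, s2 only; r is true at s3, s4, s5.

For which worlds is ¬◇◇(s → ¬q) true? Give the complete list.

none

Let φ = ¬◇◇(s → ¬q). Evaluate φ at each world:
  s0 (successors {s0, s2, s3}): φ is false.
  s1 (successors {s0, s4, s5}): φ is false.
  s2 (successors {s1, s2, s3, s5}): φ is false.
  s3 (successors {s3, s4, s5}): φ is false.
  s4 (successors {s0, s3, s4}): φ is false.
  s5 (successors {s0, s2, s4, s5}): φ is false.
For instance, at s3:
  At s3: ◇◇(s → ¬q) is true, so ¬◇◇(s → ¬q) is false.
    At s3: ◇◇(s → ¬q) requires ◇(s → ¬q) at some successor in {s3, s4, s5}.
      ◇(s → ¬q) holds at s3, so ◇◇(s → ¬q) is true at s3.
Satisfying worlds: none.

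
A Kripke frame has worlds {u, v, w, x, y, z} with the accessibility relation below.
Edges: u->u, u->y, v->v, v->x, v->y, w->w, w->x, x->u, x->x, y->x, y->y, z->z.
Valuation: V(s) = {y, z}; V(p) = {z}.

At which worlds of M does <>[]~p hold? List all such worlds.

Let φ = <>[]~p. Evaluate φ at each world:
  u (successors {u, y}): φ is true.
  v (successors {v, x, y}): φ is true.
  w (successors {w, x}): φ is true.
  x (successors {u, x}): φ is true.
  y (successors {x, y}): φ is true.
  z (successors {z}): φ is false.
For instance, at v:
  At v: <>[]~p requires []~p at some successor in {v, x, y}.
    []~p holds at v, so <>[]~p is true at v.
      At v: []~p requires ~p at every successor {v, x, y}.
        At v: ~p is true.
        At x: ~p is true.
        At y: ~p is true.
      So []~p is true at v.
Satisfying worlds: {u, v, w, x, y}

u, v, w, x, y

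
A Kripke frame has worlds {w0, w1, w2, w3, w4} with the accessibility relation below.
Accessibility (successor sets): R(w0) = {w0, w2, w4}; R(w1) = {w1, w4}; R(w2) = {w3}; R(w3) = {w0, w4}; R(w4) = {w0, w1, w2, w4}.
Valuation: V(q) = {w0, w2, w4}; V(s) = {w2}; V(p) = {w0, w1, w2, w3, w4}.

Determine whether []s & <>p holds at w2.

No

At w2: []s is false, <>p is true, so []s & <>p is false.
  At w2: []s requires s at every successor {w3}.
    s fails at w3, so []s is false at w2.
  At w2: <>p requires p at some successor in {w3}.
    p holds at w3, so <>p is true at w2.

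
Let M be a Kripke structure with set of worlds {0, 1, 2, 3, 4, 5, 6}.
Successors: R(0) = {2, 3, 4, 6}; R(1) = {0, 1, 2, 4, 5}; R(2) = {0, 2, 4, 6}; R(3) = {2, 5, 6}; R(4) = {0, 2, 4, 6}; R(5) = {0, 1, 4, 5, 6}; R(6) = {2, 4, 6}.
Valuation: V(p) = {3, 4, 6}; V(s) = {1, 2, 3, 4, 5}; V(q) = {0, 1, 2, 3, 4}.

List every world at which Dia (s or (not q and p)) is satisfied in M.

Let φ = Dia (s or (not q and p)). Evaluate φ at each world:
  0 (successors {2, 3, 4, 6}): φ is true.
  1 (successors {0, 1, 2, 4, 5}): φ is true.
  2 (successors {0, 2, 4, 6}): φ is true.
  3 (successors {2, 5, 6}): φ is true.
  4 (successors {0, 2, 4, 6}): φ is true.
  5 (successors {0, 1, 4, 5, 6}): φ is true.
  6 (successors {2, 4, 6}): φ is true.
For instance, at 4:
  At 4: Dia (s or (not q and p)) requires s or (not q and p) at some successor in {0, 2, 4, 6}.
    s or (not q and p) holds at 2, so Dia (s or (not q and p)) is true at 4.
Satisfying worlds: {0, 1, 2, 3, 4, 5, 6}

0, 1, 2, 3, 4, 5, 6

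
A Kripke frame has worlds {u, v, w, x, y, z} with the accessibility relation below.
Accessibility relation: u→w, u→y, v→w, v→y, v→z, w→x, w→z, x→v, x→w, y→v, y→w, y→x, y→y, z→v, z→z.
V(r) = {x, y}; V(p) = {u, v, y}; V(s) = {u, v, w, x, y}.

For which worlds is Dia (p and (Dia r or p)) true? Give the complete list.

u, v, x, y, z

Let φ = Dia (p and (Dia r or p)). Evaluate φ at each world:
  u (successors {w, y}): φ is true.
  v (successors {w, y, z}): φ is true.
  w (successors {x, z}): φ is false.
  x (successors {v, w}): φ is true.
  y (successors {v, w, x, y}): φ is true.
  z (successors {v, z}): φ is true.
For instance, at z:
  At z: Dia (p and (Dia r or p)) requires p and (Dia r or p) at some successor in {v, z}.
    p and (Dia r or p) holds at v, so Dia (p and (Dia r or p)) is true at z.
      At v: p is true, Dia r or p is true, so p and (Dia r or p) is true.
Satisfying worlds: {u, v, x, y, z}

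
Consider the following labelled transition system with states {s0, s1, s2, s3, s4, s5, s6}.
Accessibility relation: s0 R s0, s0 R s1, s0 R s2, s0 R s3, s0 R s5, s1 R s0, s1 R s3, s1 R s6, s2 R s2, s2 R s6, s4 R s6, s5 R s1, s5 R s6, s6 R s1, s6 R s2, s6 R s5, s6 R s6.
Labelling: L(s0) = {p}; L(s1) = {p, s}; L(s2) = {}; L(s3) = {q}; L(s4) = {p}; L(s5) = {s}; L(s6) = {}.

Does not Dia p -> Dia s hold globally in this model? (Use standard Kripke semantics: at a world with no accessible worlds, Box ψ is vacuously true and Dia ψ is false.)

No

Let φ = not Dia p -> Dia s. Evaluate φ at each world:
  s0 (successors {s0, s1, s2, s3, s5}): φ is true.
  s1 (successors {s0, s3, s6}): φ is true.
  s2 (successors {s2, s6}): φ is false.
  s3 (successors ∅): φ is false.
  s4 (successors {s6}): φ is false.
  s5 (successors {s1, s6}): φ is true.
  s6 (successors {s1, s2, s5, s6}): φ is true.
Detail at s2 (counterexample):
  At s2: not Dia p is true, Dia s is false, so not Dia p -> Dia s is false.
    At s2: Dia p is false, so not Dia p is true.
      At s2: Dia p requires p at some successor in {s2, s6}.
        At s2: p is false.
        At s6: p is false.
      So Dia p is false at s2.
    At s2: Dia s requires s at some successor in {s2, s6}.
      At s2: s is false.
      At s6: s is false.
    So Dia s is false at s2.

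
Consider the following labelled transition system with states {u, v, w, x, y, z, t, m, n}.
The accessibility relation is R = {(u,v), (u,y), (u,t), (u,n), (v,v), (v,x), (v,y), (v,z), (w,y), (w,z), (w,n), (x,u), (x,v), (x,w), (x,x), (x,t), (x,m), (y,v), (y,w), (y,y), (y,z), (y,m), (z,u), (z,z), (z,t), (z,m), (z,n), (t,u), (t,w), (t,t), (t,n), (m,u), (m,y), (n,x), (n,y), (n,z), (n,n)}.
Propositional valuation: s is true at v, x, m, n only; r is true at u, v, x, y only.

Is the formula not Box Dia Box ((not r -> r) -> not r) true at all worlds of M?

Yes

Let φ = not Box Dia Box ((not r -> r) -> not r). Evaluate φ at each world:
  u (successors {v, y, t, n}): φ is true.
  v (successors {v, x, y, z}): φ is true.
  w (successors {y, z, n}): φ is true.
  x (successors {u, v, w, x, t, m}): φ is true.
  y (successors {v, w, y, z, m}): φ is true.
  z (successors {u, z, t, m, n}): φ is true.
  t (successors {u, w, t, n}): φ is true.
  m (successors {u, y}): φ is true.
  n (successors {x, y, z, n}): φ is true.
For instance, at t:
  At t: Box Dia Box ((not r -> r) -> not r) is false, so not Box Dia Box ((not r -> r) -> not r) is true.
    At t: Box Dia Box ((not r -> r) -> not r) requires Dia Box ((not r -> r) -> not r) at every successor {u, w, t, n}.
      Dia Box ((not r -> r) -> not r) fails at u, so Box Dia Box ((not r -> r) -> not r) is false at t.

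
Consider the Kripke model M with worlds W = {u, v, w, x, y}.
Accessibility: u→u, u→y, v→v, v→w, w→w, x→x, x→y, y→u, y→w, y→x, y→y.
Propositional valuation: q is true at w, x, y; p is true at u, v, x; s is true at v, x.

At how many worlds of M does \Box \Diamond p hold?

Let φ = \Box \Diamond p. Evaluate φ at each world:
  u (successors {u, y}): φ is true.
  v (successors {v, w}): φ is false.
  w (successors {w}): φ is false.
  x (successors {x, y}): φ is true.
  y (successors {u, w, x, y}): φ is false.
For instance, at u:
  At u: \Box \Diamond p requires \Diamond p at every successor {u, y}.
      At u: \Diamond p requires p at some successor in {u, y}.
        p holds at u, so \Diamond p is true at u.
      At y: \Diamond p requires p at some successor in {u, w, x, y}.
        p holds at u, so \Diamond p is true at y.
  So \Box \Diamond p is true at u.
Satisfying worlds: {u, x}

2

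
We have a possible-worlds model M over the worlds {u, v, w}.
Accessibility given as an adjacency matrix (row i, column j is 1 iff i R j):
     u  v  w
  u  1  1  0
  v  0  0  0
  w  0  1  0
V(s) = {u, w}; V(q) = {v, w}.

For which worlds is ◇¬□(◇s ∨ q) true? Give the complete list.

Let φ = ◇¬□(◇s ∨ q). Evaluate φ at each world:
  u (successors {u, v}): φ is false.
  v (successors ∅): φ is false.
  w (successors {v}): φ is false.
For instance, at u:
  At u: ◇¬□(◇s ∨ q) requires ¬□(◇s ∨ q) at some successor in {u, v}.
    At u: ¬□(◇s ∨ q) is false.
    At v: ¬□(◇s ∨ q) is false.
  So ◇¬□(◇s ∨ q) is false at u.
Satisfying worlds: none.

none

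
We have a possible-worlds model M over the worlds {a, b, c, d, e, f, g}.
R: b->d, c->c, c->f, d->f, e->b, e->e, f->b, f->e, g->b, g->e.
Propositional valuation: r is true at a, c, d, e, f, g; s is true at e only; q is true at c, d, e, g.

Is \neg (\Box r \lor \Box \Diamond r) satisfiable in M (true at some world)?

Let φ = \neg (\Box r \lor \Box \Diamond r). Evaluate φ at each world:
  a (successors ∅): φ is false.
  b (successors {d}): φ is false.
  c (successors {c, f}): φ is false.
  d (successors {f}): φ is false.
  e (successors {b, e}): φ is false.
  f (successors {b, e}): φ is false.
  g (successors {b, e}): φ is false.
For instance, at e:
  At e: \Box r \lor \Box \Diamond r is true, so \neg (\Box r \lor \Box \Diamond r) is false.
    At e: \Box r is false, \Box \Diamond r is true, so \Box r \lor \Box \Diamond r is true.
      At e: \Box r requires r at every successor {b, e}.
        r fails at b, so \Box r is false at e.
      At e: \Box \Diamond r requires \Diamond r at every successor {b, e}.
        At b: \Diamond r is true.
        At e: \Diamond r is true.
      So \Box \Diamond r is true at e.

No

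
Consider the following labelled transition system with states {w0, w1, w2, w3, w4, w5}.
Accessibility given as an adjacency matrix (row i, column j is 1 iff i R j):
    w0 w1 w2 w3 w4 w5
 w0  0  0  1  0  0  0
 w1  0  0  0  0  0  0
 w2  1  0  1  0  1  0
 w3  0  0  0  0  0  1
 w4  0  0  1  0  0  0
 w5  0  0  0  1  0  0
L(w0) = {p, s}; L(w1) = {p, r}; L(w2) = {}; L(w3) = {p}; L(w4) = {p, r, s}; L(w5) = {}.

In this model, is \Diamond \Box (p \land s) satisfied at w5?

No

At w5: \Diamond \Box (p \land s) requires \Box (p \land s) at some successor in {w3}.
  At w3: \Box (p \land s) is false.
So \Diamond \Box (p \land s) is false at w5.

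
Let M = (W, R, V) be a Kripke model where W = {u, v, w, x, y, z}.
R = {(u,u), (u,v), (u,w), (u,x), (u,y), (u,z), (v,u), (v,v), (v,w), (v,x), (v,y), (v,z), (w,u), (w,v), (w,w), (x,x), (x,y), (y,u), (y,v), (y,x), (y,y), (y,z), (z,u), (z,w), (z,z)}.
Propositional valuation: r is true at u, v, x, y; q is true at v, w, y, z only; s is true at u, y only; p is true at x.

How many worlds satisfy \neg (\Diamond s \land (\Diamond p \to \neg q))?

Recall that \Diamond ψ holds at a world iff ψ holds at some accessible world.
Let φ = \neg (\Diamond s \land (\Diamond p \to \neg q)). Evaluate φ at each world:
  u (successors {u, v, w, x, y, z}): φ is false.
  v (successors {u, v, w, x, y, z}): φ is true.
  w (successors {u, v, w}): φ is false.
  x (successors {x, y}): φ is false.
  y (successors {u, v, x, y, z}): φ is true.
  z (successors {u, w, z}): φ is false.
For instance, at z:
  At z: \Diamond s \land (\Diamond p \to \neg q) is true, so \neg (\Diamond s \land (\Diamond p \to \neg q)) is false.
    At z: \Diamond s is true, \Diamond p \to \neg q is true, so \Diamond s \land (\Diamond p \to \neg q) is true.
      At z: \Diamond s requires s at some successor in {u, w, z}.
        s holds at u, so \Diamond s is true at z.
      At z: \Diamond p is false, \neg q is false, so \Diamond p \to \neg q is true.
Satisfying worlds: {v, y}

2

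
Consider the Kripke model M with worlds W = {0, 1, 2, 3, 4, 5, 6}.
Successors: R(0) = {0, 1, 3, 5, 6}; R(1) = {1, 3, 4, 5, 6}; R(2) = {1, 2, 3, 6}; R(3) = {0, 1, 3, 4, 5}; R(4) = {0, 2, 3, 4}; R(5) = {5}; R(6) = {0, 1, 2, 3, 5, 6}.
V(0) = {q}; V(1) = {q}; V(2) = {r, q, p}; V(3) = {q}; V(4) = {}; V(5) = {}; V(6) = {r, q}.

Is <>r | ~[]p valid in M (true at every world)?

Yes

Let φ = <>r | ~[]p. Evaluate φ at each world:
  0 (successors {0, 1, 3, 5, 6}): φ is true.
  1 (successors {1, 3, 4, 5, 6}): φ is true.
  2 (successors {1, 2, 3, 6}): φ is true.
  3 (successors {0, 1, 3, 4, 5}): φ is true.
  4 (successors {0, 2, 3, 4}): φ is true.
  5 (successors {5}): φ is true.
  6 (successors {0, 1, 2, 3, 5, 6}): φ is true.
For instance, at 6:
  At 6: <>r is true, ~[]p is true, so <>r | ~[]p is true.
    At 6: <>r requires r at some successor in {0, 1, 2, 3, 5, 6}.
      r holds at 2, so <>r is true at 6.
    At 6: []p is false, so ~[]p is true.
      At 6: []p requires p at every successor {0, 1, 2, 3, 5, 6}.
        p fails at 0, so []p is false at 6.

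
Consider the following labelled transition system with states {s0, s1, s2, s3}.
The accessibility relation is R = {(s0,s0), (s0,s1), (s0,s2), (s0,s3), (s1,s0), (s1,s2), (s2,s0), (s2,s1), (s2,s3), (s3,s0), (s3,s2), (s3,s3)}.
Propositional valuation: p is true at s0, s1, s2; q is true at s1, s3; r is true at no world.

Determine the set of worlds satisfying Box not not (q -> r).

Recall that Box ψ holds at a world iff ψ holds at every accessible world, and Dia ψ holds iff ψ holds at some accessible world.
Let φ = Box not not (q -> r). Evaluate φ at each world:
  s0 (successors {s0, s1, s2, s3}): φ is false.
  s1 (successors {s0, s2}): φ is true.
  s2 (successors {s0, s1, s3}): φ is false.
  s3 (successors {s0, s2, s3}): φ is false.
For instance, at s3:
  At s3: Box not not (q -> r) requires not not (q -> r) at every successor {s0, s2, s3}.
    not not (q -> r) fails at s3, so Box not not (q -> r) is false at s3.
Satisfying worlds: {s1}

s1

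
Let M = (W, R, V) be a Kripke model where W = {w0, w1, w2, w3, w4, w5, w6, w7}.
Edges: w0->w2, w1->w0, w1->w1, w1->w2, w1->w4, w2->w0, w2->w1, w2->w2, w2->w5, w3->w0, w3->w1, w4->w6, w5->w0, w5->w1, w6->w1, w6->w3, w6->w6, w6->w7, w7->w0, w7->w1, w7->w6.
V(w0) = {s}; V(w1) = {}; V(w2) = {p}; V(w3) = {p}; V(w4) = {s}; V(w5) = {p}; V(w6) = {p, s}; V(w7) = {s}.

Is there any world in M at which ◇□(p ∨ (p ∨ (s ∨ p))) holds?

Yes

Let φ = ◇□(p ∨ (p ∨ (s ∨ p))). Evaluate φ at each world:
  w0 (successors {w2}): φ is false.
  w1 (successors {w0, w1, w2, w4}): φ is true.
  w2 (successors {w0, w1, w2, w5}): φ is true.
  w3 (successors {w0, w1}): φ is true.
  w4 (successors {w6}): φ is false.
  w5 (successors {w0, w1}): φ is true.
  w6 (successors {w1, w3, w6, w7}): φ is false.
  w7 (successors {w0, w1, w6}): φ is true.
Detail at w1 (witness):
  At w1: ◇□(p ∨ (p ∨ (s ∨ p))) requires □(p ∨ (p ∨ (s ∨ p))) at some successor in {w0, w1, w2, w4}.
    □(p ∨ (p ∨ (s ∨ p))) holds at w0, so ◇□(p ∨ (p ∨ (s ∨ p))) is true at w1.
      At w0: □(p ∨ (p ∨ (s ∨ p))) requires p ∨ (p ∨ (s ∨ p)) at every successor {w2}.
        At w2: p ∨ (p ∨ (s ∨ p)) is true.
      So □(p ∨ (p ∨ (s ∨ p))) is true at w0.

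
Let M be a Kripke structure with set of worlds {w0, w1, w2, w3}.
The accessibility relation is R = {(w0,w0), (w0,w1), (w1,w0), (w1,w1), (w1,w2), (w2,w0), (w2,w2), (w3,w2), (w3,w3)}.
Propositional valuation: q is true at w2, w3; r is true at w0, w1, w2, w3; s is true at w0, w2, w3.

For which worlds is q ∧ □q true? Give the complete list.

Recall that □ψ holds at a world iff ψ holds at every accessible world, and ◇ψ holds iff ψ holds at some accessible world.
Let φ = q ∧ □q. Evaluate φ at each world:
  w0 (successors {w0, w1}): φ is false.
  w1 (successors {w0, w1, w2}): φ is false.
  w2 (successors {w0, w2}): φ is false.
  w3 (successors {w2, w3}): φ is true.
For instance, at w2:
  At w2: q is true, □q is false, so q ∧ □q is false.
    At w2: □q requires q at every successor {w0, w2}.
      q fails at w0, so □q is false at w2.
Satisfying worlds: {w3}

w3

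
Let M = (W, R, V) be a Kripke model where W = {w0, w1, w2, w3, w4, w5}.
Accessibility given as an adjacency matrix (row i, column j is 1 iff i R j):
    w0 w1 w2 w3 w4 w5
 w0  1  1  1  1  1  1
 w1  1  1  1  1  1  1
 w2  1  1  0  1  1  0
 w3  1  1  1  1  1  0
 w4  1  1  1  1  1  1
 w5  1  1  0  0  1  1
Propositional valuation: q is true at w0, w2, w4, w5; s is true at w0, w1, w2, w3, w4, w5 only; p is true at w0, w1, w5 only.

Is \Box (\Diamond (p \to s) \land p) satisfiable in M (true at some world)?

Let φ = \Box (\Diamond (p \to s) \land p). Evaluate φ at each world:
  w0 (successors {w0, w1, w2, w3, w4, w5}): φ is false.
  w1 (successors {w0, w1, w2, w3, w4, w5}): φ is false.
  w2 (successors {w0, w1, w3, w4}): φ is false.
  w3 (successors {w0, w1, w2, w3, w4}): φ is false.
  w4 (successors {w0, w1, w2, w3, w4, w5}): φ is false.
  w5 (successors {w0, w1, w4, w5}): φ is false.
For instance, at w5:
  At w5: \Box (\Diamond (p \to s) \land p) requires \Diamond (p \to s) \land p at every successor {w0, w1, w4, w5}.
    \Diamond (p \to s) \land p fails at w4, so \Box (\Diamond (p \to s) \land p) is false at w5.
      At w4: \Diamond (p \to s) is true, p is false, so \Diamond (p \to s) \land p is false.

No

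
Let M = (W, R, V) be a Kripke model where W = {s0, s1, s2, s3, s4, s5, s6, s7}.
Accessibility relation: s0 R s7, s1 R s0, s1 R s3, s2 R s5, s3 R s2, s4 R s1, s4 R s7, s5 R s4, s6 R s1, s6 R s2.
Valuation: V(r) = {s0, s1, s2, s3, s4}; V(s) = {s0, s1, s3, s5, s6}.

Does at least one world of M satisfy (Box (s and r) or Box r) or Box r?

Yes

Let φ = (Box (s and r) or Box r) or Box r. Evaluate φ at each world:
  s0 (successors {s7}): φ is false.
  s1 (successors {s0, s3}): φ is true.
  s2 (successors {s5}): φ is false.
  s3 (successors {s2}): φ is true.
  s4 (successors {s1, s7}): φ is false.
  s5 (successors {s4}): φ is true.
  s6 (successors {s1, s2}): φ is true.
  s7 (successors ∅): φ is true.
Detail at s1 (witness):
  At s1: Box (s and r) or Box r is true, Box r is true, so (Box (s and r) or Box r) or Box r is true.
    At s1: Box (s and r) is true, Box r is true, so Box (s and r) or Box r is true.
      At s1: Box (s and r) requires s and r at every successor {s0, s3}.
        At s0: s and r is true.
        At s3: s and r is true.
      So Box (s and r) is true at s1.
      At s1: Box r requires r at every successor {s0, s3}.
        At s0: r is true.
        At s3: r is true.
      So Box r is true at s1.
    At s1: Box r requires r at every successor {s0, s3}.
      At s0: r is true.
      At s3: r is true.
    So Box r is true at s1.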